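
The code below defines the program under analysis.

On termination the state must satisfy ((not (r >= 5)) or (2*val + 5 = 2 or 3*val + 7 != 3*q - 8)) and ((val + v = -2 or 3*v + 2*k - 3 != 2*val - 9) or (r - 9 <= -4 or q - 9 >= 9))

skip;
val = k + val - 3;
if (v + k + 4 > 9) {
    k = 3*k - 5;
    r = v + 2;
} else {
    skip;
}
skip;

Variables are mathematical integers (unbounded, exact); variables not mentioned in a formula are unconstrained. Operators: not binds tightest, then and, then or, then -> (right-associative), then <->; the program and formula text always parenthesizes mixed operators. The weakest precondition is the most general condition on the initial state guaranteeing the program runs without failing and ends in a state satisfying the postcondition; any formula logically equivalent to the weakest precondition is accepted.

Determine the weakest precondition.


Working backward. After the program, the postcondition ((not (r >= 5)) or (2*val + 5 = 2 or 3*val + 7 != 3*q - 8)) and ((val + v = -2 or 3*v + 2*k - 3 != 2*val - 9) or (r - 9 <= -4 or q - 9 >= 9)) must hold; in canonical form it is ((not (r >= 5)) or 2*val = -3 or 3*val != 3*q - 15) and (v + val = -2 or 2*k + 3*v != 2*val - 6 or r <= 5 or q >= 18).
Before skip: ((not (r >= 5)) or 2*val = -3 or 3*val != 3*q - 15) and (v + val = -2 or 2*k + 3*v != 2*val - 6 or r <= 5 or q >= 18)
Then branch requires ((not (v >= 3)) or 2*val = -3 or 3*val != 3*q - 15) and (v + val = -2 or 6*k + 3*v != 2*val + 4 or v <= 3 or q >= 18); else branch requires ((not (r >= 5)) or 2*val = -3 or 3*val != 3*q - 15) and (v + val = -2 or 2*k + 3*v != 2*val - 6 or r <= 5 or q >= 18).
Before the if: (k + v > 5 -> (((not (v >= 3)) or 2*val = -3 or 3*val != 3*q - 15) and (v + val = -2 or 6*k + 3*v != 2*val + 4 or v <= 3 or q >= 18))) and ((not (k + v > 5)) -> (((not (r >= 5)) or 2*val = -3 or 3*val != 3*q - 15) and (v + val = -2 or 2*k + 3*v != 2*val - 6 or r <= 5 or q >= 18)))
Before val := k + val - 3: (k + v > 5 -> (((not (v >= 3)) or 2*k + 2*val = 3 or 3*k + 3*val != 3*q - 6) and (k + v + val = 1 or 4*k + 3*v != 2*val - 2 or v <= 3 or q >= 18))) and ((not (k + v > 5)) -> (((not (r >= 5)) or 2*k + 2*val = 3 or 3*k + 3*val != 3*q - 6) and (k + v + val = 1 or 3*v != 2*val - 12 or r <= 5 or q >= 18)))
Before skip: (k + v > 5 -> (((not (v >= 3)) or 2*k + 2*val = 3 or 3*k + 3*val != 3*q - 6) and (k + v + val = 1 or 4*k + 3*v != 2*val - 2 or v <= 3 or q >= 18))) and ((not (k + v > 5)) -> (((not (r >= 5)) or 2*k + 2*val = 3 or 3*k + 3*val != 3*q - 6) and (k + v + val = 1 or 3*v != 2*val - 12 or r <= 5 or q >= 18)))
Answer: WP = (k + v > 5 -> (((not (v >= 3)) or 2*k + 2*val = 3 or 3*k + 3*val != 3*q - 6) and (k + v + val = 1 or 4*k + 3*v != 2*val - 2 or v <= 3 or q >= 18))) and ((not (k + v > 5)) -> (((not (r >= 5)) or 2*k + 2*val = 3 or 3*k + 3*val != 3*q - 6) and (k + v + val = 1 or 3*v != 2*val - 12 or r <= 5 or q >= 18)))


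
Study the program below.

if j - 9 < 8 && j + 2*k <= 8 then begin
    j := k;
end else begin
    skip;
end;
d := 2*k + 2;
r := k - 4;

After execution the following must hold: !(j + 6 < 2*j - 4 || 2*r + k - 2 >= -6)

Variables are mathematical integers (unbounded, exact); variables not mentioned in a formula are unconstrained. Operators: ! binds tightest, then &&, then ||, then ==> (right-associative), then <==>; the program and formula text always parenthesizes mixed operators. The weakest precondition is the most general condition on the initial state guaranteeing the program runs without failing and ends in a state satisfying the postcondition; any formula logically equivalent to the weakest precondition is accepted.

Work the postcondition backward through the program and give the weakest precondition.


Working backward. After the program, the postcondition !(j + 6 < 2*j - 4 || 2*r + k - 2 >= -6) must hold; in canonical form it is !(j > 10 || k + 2*r >= -4).
Before r := k - 4: !(j > 10 || 3*k >= 4)
Before d := 2*k + 2: !(j > 10 || 3*k >= 4)
Then branch requires !(k > 10 || 3*k >= 4); else branch requires !(j > 10 || 3*k >= 4).
Before the if: ((j < 17 && j + 2*k <= 8) ==> (!(k > 10 || 3*k >= 4))) && ((!(j < 17 && j + 2*k <= 8)) ==> (!(j > 10 || 3*k >= 4)))
Answer: WP = ((j < 17 && j + 2*k <= 8) ==> (!(k > 10 || 3*k >= 4))) && ((!(j < 17 && j + 2*k <= 8)) ==> (!(j > 10 || 3*k >= 4)))


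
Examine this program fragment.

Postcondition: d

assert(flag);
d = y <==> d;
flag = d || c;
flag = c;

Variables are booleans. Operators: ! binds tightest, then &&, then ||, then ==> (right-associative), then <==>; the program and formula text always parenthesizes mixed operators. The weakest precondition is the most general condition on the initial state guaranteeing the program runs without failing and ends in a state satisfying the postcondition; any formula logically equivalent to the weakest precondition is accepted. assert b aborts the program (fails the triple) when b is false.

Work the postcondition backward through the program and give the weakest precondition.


Working backward. After the program, d must hold.
Before flag := c: d
Before flag := d || c: d
Before d := y <==> d: y <==> d
Before assert flag: flag && (y <==> d)
Answer: WP = flag && (y <==> d)


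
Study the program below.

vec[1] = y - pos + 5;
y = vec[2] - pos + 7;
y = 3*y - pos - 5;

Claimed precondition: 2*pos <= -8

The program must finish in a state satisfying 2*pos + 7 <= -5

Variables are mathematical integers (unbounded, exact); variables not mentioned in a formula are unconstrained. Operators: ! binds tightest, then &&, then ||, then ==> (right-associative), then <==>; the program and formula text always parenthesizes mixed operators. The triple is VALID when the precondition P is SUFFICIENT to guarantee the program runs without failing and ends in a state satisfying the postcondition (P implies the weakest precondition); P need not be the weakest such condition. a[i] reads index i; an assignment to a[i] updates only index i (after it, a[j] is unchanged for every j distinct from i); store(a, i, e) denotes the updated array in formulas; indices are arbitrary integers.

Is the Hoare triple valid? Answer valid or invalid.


Working backward. After the program, the postcondition 2*pos + 7 <= -5 must hold; in canonical form it is 2*pos <= -12.
Before y := 3*y - pos - 5: 2*pos <= -12
Before y := vec[2] - pos + 7: 2*pos <= -12
Before vec[1] := y - pos + 5: 2*pos <= -12
The weakest precondition is 2*pos <= -12.
Check whether 2*pos <= -8 implies it.
Countermodel: at the initial state pos = -5, the precondition holds but the weakest precondition fails.
Answer: invalid


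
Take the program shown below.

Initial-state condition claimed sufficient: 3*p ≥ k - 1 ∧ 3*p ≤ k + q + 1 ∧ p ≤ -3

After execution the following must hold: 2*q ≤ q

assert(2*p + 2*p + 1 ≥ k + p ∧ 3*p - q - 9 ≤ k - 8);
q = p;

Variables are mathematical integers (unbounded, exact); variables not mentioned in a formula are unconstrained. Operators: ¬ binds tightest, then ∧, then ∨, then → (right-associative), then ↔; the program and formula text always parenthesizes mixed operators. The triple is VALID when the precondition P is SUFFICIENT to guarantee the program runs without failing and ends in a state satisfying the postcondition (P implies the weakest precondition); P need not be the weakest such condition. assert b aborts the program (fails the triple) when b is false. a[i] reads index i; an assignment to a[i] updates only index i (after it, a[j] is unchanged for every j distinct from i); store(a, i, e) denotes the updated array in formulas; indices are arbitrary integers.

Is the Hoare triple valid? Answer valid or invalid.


Working backward. After the program, the postcondition 2*q ≤ q must hold; in canonical form it is q ≤ 0.
Before q := p: p ≤ 0
Before assert 2*p + 2*p + 1 ≥ k + p ∧ 3*p - q - 9 ≤ k - 8: 3*p ≥ k - 1 ∧ 3*p ≤ k + q + 1 ∧ p ≤ 0
The weakest precondition is 3*p ≥ k - 1 ∧ 3*p ≤ k + q + 1 ∧ p ≤ 0.
Check whether 3*p ≥ k - 1 ∧ 3*p ≤ k + q + 1 ∧ p ≤ -3 implies it.
Every state satisfying the precondition satisfies the weakest precondition: the implication holds.
Answer: valid


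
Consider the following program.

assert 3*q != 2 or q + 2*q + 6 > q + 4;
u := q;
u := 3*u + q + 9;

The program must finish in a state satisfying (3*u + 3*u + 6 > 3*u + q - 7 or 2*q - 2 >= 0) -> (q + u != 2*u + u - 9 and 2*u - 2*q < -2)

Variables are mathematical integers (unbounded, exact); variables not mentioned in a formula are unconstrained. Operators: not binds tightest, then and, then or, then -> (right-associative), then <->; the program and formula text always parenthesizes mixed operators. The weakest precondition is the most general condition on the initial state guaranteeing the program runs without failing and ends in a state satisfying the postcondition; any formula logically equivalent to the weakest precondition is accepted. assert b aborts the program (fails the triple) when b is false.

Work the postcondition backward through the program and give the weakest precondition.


Working backward. After the program, the postcondition (3*u + 3*u + 6 > 3*u + q - 7 or 2*q - 2 >= 0) -> (q + u != 2*u + u - 9 and 2*u - 2*q < -2) must hold; in canonical form it is (3*u > q - 13 or 2*q >= 2) -> (q != 2*u - 9 and 2*u < 2*q - 2).
Before u := 3*u + q + 9: (2*q + 9*u > -40 or 2*q >= 2) -> (q + 6*u != -9 and 6*u < -20)
Before u := q: (11*q > -40 or 2*q >= 2) -> (7*q != -9 and 6*q < -20)
Before assert 3*q != 2 or q + 2*q + 6 > q + 4: (3*q != 2 or 2*q > -2) and ((11*q > -40 or 2*q >= 2) -> (7*q != -9 and 6*q < -20))
Answer: WP = (3*q != 2 or 2*q > -2) and ((11*q > -40 or 2*q >= 2) -> (7*q != -9 and 6*q < -20))


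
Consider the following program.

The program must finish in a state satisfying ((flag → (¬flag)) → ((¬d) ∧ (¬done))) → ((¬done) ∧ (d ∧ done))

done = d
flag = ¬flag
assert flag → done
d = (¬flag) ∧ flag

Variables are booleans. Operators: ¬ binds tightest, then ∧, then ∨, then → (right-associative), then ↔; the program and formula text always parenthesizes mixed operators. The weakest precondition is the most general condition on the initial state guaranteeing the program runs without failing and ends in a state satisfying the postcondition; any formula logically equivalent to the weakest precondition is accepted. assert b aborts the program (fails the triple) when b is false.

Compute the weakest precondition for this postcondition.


Working backward. After the program, the postcondition ((flag → (¬flag)) → ((¬d) ∧ (¬done))) → ((¬done) ∧ (d ∧ done)) must hold; in canonical form it is ¬((flag → (¬flag)) → ((¬d) ∧ (¬done))).
Before d := (¬flag) ∧ flag: ¬((flag → (¬flag)) → (¬done))
Before assert flag → done: (flag → done) ∧ (¬((flag → (¬flag)) → (¬done)))
Before flag := ¬flag: ((¬flag) → done) ∧ (¬(((¬flag) → flag) → (¬done)))
Before done := d: ((¬flag) → d) ∧ (¬(((¬flag) → flag) → (¬d)))
Answer: WP = ((¬flag) → d) ∧ (¬(((¬flag) → flag) → (¬d)))


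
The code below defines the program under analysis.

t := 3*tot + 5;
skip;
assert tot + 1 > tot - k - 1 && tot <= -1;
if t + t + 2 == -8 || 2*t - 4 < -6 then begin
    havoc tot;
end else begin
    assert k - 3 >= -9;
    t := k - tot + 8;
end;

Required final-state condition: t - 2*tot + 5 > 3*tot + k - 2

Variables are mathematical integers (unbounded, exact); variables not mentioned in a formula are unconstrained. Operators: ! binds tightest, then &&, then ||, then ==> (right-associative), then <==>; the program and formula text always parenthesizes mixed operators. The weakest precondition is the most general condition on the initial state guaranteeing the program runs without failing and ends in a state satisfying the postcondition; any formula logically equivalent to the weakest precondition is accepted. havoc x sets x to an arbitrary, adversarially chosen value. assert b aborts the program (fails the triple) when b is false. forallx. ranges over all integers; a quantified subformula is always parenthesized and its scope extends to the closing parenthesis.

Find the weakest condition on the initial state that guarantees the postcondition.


Working backward. After the program, the postcondition t - 2*tot + 5 > 3*tot + k - 2 must hold; in canonical form it is t > k + 5*tot - 7.
Then branch requires forall tot_1. t > k + 5*tot_1 - 7; else branch requires k >= -6 && 6*tot < 15.
Before the if: ((2*t == -10 || 2*t < -2) ==> (forall tot_1. t > k + 5*tot_1 - 7)) && ((!(2*t == -10 || 2*t < -2)) ==> (k >= -6 && 6*tot < 15))
Before assert tot + 1 > tot - k - 1 && tot <= -1: k > -2 && tot <= -1 && ((2*t == -10 || 2*t < -2) ==> (forall tot_1. t > k + 5*tot_1 - 7)) && ((!(2*t == -10 || 2*t < -2)) ==> (k >= -6 && 6*tot < 15))
Before skip: k > -2 && tot <= -1 && ((2*t == -10 || 2*t < -2) ==> (forall tot_1. t > k + 5*tot_1 - 7)) && ((!(2*t == -10 || 2*t < -2)) ==> (k >= -6 && 6*tot < 15))
Before t := 3*tot + 5: k > -2 && tot <= -1 && ((6*tot == -20 || 6*tot < -12) ==> (forall tot_1. 3*tot > k + 5*tot_1 - 12)) && ((!(6*tot == -20 || 6*tot < -12)) ==> (k >= -6 && 6*tot < 15))
Answer: WP = k > -2 && tot <= -1 && ((6*tot == -20 || 6*tot < -12) ==> (forall tot_1. 3*tot > k + 5*tot_1 - 12)) && ((!(6*tot == -20 || 6*tot < -12)) ==> (k >= -6 && 6*tot < 15))


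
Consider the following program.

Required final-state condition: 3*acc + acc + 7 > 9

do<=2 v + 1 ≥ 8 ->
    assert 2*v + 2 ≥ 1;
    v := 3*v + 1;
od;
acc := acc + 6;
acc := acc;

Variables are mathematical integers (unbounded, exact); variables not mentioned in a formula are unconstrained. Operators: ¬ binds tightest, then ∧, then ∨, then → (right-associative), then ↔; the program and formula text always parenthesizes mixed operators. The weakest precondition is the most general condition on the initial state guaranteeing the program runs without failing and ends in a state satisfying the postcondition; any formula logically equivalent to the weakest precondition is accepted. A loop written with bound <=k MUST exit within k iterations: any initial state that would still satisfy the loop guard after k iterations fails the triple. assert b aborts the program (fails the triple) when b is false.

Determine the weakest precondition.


Working backward. After the program, the postcondition 3*acc + acc + 7 > 9 must hold; in canonical form it is 4*acc > 2.
Before acc := acc: 4*acc > 2
Before acc := acc + 6: 4*acc > -22
Before the loop (bound <=2), unroll the exhaustion recursion (WP_0 = exit-now case; WP_j = one more guarded iteration, up to j = 2):
  WP_0: (¬(v ≥ 7)) ∧ 4*acc > -22
  WP_1: (v ≥ 7 → (2*v ≥ -1 ∧ (¬(3*v ≥ 6)) ∧ 4*acc > -22)) ∧ ((¬(v ≥ 7)) → 4*acc > -22)
  WP_2: (v ≥ 7 → (2*v ≥ -1 ∧ (3*v ≥ 6 → (6*v ≥ -3 ∧ (¬(9*v ≥ 3)) ∧ 4*acc > -22)) ∧ ((¬(3*v ≥ 6)) → 4*acc > -22))) ∧ ((¬(v ≥ 7)) → 4*acc > -22)
So before the loop: (v ≥ 7 → (2*v ≥ -1 ∧ (3*v ≥ 6 → (6*v ≥ -3 ∧ (¬(9*v ≥ 3)) ∧ 4*acc > -22)) ∧ ((¬(3*v ≥ 6)) → 4*acc > -22))) ∧ ((¬(v ≥ 7)) → 4*acc > -22)
Answer: WP = (v ≥ 7 → (2*v ≥ -1 ∧ (3*v ≥ 6 → (6*v ≥ -3 ∧ (¬(9*v ≥ 3)) ∧ 4*acc > -22)) ∧ ((¬(3*v ≥ 6)) → 4*acc > -22))) ∧ ((¬(v ≥ 7)) → 4*acc > -22)


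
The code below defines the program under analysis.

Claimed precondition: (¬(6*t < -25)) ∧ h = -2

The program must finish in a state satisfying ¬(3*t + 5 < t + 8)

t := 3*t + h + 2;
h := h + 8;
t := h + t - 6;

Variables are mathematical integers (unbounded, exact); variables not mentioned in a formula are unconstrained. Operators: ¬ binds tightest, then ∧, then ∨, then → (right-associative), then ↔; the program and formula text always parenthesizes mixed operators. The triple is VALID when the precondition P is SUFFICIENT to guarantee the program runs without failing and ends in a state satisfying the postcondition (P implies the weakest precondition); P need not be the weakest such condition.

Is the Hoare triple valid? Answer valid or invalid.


Working backward. After the program, the postcondition ¬(3*t + 5 < t + 8) must hold; in canonical form it is ¬(2*t < 3).
Before t := h + t - 6: ¬(2*h + 2*t < 15)
Before h := h + 8: ¬(2*h + 2*t < -1)
Before t := 3*t + h + 2: ¬(4*h + 6*t < -5)
The weakest precondition is ¬(4*h + 6*t < -5).
Check whether (¬(6*t < -25)) ∧ h = -2 implies it.
Countermodel: at the initial state h = -2, t = -4, the precondition holds but the weakest precondition fails.
Answer: invalid


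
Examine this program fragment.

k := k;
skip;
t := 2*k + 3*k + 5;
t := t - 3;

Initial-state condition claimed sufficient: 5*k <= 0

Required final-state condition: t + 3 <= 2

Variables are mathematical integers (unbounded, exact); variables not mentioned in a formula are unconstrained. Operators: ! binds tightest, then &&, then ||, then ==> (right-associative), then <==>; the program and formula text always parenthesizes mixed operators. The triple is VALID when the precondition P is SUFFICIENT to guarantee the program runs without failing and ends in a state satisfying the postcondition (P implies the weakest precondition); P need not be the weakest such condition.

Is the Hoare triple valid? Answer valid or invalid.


Working backward. After the program, the postcondition t + 3 <= 2 must hold; in canonical form it is t <= -1.
Before t := t - 3: t <= 2
Before t := 2*k + 3*k + 5: 5*k <= -3
Before skip: 5*k <= -3
Before k := k: 5*k <= -3
The weakest precondition is 5*k <= -3.
Check whether 5*k <= 0 implies it.
Countermodel: at the initial state k = 0, the precondition holds but the weakest precondition fails.
Answer: invalid


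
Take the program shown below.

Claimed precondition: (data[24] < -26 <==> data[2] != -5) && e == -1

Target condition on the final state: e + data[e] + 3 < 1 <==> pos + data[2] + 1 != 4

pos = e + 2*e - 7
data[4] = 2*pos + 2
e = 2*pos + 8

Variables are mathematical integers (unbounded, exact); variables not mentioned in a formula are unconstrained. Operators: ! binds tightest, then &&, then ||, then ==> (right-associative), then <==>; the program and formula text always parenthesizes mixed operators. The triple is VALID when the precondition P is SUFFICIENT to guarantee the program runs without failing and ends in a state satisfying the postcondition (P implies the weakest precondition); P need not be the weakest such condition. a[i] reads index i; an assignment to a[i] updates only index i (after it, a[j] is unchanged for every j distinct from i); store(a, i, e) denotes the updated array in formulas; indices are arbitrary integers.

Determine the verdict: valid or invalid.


Working backward. After the program, the postcondition e + data[e] + 3 < 1 <==> pos + data[2] + 1 != 4 must hold; in canonical form it is data[e] + e < -2 <==> data[2] + pos != 3.
Before e := 2*pos + 8: data[2*pos + 8] + 2*pos < -10 <==> data[2] + pos != 3
Before data[4] := 2*pos + 2: store(data, 4, 2*pos + 2)[2*pos + 8] + 2*pos < -10 <==> data[2] + pos != 3
Before pos := e + 2*e - 7: store(data, 4, 6*e - 12)[6*e - 6] + 6*e < 4 <==> data[2] + 3*e != 10
The weakest precondition is store(data, 4, 6*e - 12)[6*e - 6] + 6*e < 4 <==> data[2] + 3*e != 10.
Check whether (data[24] < -26 <==> data[2] != -5) && e == -1 implies it.
Countermodel: at the initial state data = {[-12] = 10, [2] = 3, [4] = 10, [24] = -27, elsewhere 10}, e = -1, the precondition holds but the weakest precondition fails.
Answer: invalid


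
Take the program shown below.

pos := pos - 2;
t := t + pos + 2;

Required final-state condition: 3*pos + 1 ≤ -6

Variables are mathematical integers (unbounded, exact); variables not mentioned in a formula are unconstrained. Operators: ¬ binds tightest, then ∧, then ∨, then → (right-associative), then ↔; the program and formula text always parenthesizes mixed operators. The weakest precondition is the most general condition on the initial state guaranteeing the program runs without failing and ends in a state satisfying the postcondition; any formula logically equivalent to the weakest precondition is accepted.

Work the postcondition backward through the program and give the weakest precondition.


Working backward. After the program, the postcondition 3*pos + 1 ≤ -6 must hold; in canonical form it is 3*pos ≤ -7.
Before t := t + pos + 2: 3*pos ≤ -7
Before pos := pos - 2: 3*pos ≤ -1
Answer: WP = 3*pos ≤ -1


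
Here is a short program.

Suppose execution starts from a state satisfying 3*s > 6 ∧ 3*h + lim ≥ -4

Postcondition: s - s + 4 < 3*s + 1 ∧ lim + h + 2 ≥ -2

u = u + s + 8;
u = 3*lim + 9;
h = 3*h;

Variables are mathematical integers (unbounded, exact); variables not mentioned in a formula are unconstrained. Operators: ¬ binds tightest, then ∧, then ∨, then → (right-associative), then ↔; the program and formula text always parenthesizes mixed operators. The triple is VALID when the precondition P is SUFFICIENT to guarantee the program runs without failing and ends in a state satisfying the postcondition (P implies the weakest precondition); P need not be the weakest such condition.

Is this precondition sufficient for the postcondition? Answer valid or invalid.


Working backward. After the program, the postcondition s - s + 4 < 3*s + 1 ∧ lim + h + 2 ≥ -2 must hold; in canonical form it is 3*s > 3 ∧ h + lim ≥ -4.
Before h := 3*h: 3*s > 3 ∧ 3*h + lim ≥ -4
Before u := 3*lim + 9: 3*s > 3 ∧ 3*h + lim ≥ -4
Before u := u + s + 8: 3*s > 3 ∧ 3*h + lim ≥ -4
The weakest precondition is 3*s > 3 ∧ 3*h + lim ≥ -4.
Check whether 3*s > 6 ∧ 3*h + lim ≥ -4 implies it.
Every state satisfying the precondition satisfies the weakest precondition: the implication holds.
Answer: valid


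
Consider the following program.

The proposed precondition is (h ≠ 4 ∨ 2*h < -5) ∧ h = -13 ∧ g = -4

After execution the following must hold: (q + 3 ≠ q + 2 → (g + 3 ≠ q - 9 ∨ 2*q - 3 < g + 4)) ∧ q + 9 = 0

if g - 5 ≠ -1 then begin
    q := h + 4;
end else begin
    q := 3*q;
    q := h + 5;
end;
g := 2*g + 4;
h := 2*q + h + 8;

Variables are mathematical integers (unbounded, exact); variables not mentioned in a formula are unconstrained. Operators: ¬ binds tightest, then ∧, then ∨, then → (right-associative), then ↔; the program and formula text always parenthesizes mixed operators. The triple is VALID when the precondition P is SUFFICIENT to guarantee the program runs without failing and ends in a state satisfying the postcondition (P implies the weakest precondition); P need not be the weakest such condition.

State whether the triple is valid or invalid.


Working backward. After the program, the postcondition (q + 3 ≠ q + 2 → (g + 3 ≠ q - 9 ∨ 2*q - 3 < g + 4)) ∧ q + 9 = 0 must hold; in canonical form it is (g ≠ q - 12 ∨ 2*q < g + 7) ∧ q = -9.
Before h := 2*q + h + 8: (g ≠ q - 12 ∨ 2*q < g + 7) ∧ q = -9
Before g := 2*g + 4: (2*g ≠ q - 16 ∨ 2*q < 2*g + 11) ∧ q = -9
Then branch requires (2*g ≠ h - 12 ∨ 2*h < 2*g + 3) ∧ h = -13; else branch requires (2*g ≠ h - 11 ∨ 2*h < 2*g + 1) ∧ h = -14.
Before the if: (g ≠ 4 → ((2*g ≠ h - 12 ∨ 2*h < 2*g + 3) ∧ h = -13)) ∧ ((¬(g ≠ 4)) → ((2*g ≠ h - 11 ∨ 2*h < 2*g + 1) ∧ h = -14))
The weakest precondition is (g ≠ 4 → ((2*g ≠ h - 12 ∨ 2*h < 2*g + 3) ∧ h = -13)) ∧ ((¬(g ≠ 4)) → ((2*g ≠ h - 11 ∨ 2*h < 2*g + 1) ∧ h = -14)).
Check whether (h ≠ 4 ∨ 2*h < -5) ∧ h = -13 ∧ g = -4 implies it.
Every state satisfying the precondition satisfies the weakest precondition: the implication holds.
Answer: valid


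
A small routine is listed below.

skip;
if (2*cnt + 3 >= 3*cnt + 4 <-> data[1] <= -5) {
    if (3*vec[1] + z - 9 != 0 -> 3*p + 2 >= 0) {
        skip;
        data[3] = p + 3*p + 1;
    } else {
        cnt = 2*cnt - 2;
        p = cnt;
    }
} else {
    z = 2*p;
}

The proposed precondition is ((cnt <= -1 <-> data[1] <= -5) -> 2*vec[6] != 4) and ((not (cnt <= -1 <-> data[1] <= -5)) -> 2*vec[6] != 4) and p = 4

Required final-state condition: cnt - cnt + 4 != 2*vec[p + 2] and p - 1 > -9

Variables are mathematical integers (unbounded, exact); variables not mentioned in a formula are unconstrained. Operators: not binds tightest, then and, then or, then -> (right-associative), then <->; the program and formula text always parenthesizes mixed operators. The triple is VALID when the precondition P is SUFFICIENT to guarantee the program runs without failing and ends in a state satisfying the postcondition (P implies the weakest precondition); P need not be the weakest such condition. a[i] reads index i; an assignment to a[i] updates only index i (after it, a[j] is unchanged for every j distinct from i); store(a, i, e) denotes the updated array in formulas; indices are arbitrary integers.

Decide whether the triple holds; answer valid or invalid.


Working backward. After the program, the postcondition cnt - cnt + 4 != 2*vec[p + 2] and p - 1 > -9 must hold; in canonical form it is 2*vec[p + 2] != 4 and p > -8.
Then branch requires ((3*vec[1] + z != 9 -> 3*p >= -2) -> (2*vec[p + 2] != 4 and p > -8)) and ((not (3*vec[1] + z != 9 -> 3*p >= -2)) -> (2*vec[2*cnt] != 4 and 2*cnt > -6)); else branch requires 2*vec[p + 2] != 4 and p > -8.
Before the if: ((cnt <= -1 <-> data[1] <= -5) -> (((3*vec[1] + z != 9 -> 3*p >= -2) -> (2*vec[p + 2] != 4 and p > -8)) and ((not (3*vec[1] + z != 9 -> 3*p >= -2)) -> (2*vec[2*cnt] != 4 and 2*cnt > -6)))) and ((not (cnt <= -1 <-> data[1] <= -5)) -> (2*vec[p + 2] != 4 and p > -8))
Before skip: ((cnt <= -1 <-> data[1] <= -5) -> (((3*vec[1] + z != 9 -> 3*p >= -2) -> (2*vec[p + 2] != 4 and p > -8)) and ((not (3*vec[1] + z != 9 -> 3*p >= -2)) -> (2*vec[2*cnt] != 4 and 2*cnt > -6)))) and ((not (cnt <= -1 <-> data[1] <= -5)) -> (2*vec[p + 2] != 4 and p > -8))
The weakest precondition is ((cnt <= -1 <-> data[1] <= -5) -> (((3*vec[1] + z != 9 -> 3*p >= -2) -> (2*vec[p + 2] != 4 and p > -8)) and ((not (3*vec[1] + z != 9 -> 3*p >= -2)) -> (2*vec[2*cnt] != 4 and 2*cnt > -6)))) and ((not (cnt <= -1 <-> data[1] <= -5)) -> (2*vec[p + 2] != 4 and p > -8)).
Check whether ((cnt <= -1 <-> data[1] <= -5) -> 2*vec[6] != 4) and ((not (cnt <= -1 <-> data[1] <= -5)) -> 2*vec[6] != 4) and p = 4 implies it.
Every state satisfying the precondition satisfies the weakest precondition: the implication holds.
Answer: valid


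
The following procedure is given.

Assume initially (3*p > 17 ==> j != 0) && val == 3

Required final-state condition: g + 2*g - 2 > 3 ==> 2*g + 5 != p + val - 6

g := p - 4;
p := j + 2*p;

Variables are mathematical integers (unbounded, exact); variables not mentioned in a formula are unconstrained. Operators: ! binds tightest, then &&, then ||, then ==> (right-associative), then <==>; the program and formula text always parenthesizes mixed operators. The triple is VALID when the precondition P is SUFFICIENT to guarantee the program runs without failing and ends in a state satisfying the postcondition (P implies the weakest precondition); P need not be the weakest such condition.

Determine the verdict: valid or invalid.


Working backward. After the program, the postcondition g + 2*g - 2 > 3 ==> 2*g + 5 != p + val - 6 must hold; in canonical form it is 3*g > 5 ==> 2*g != p + val - 11.
Before p := j + 2*p: 3*g > 5 ==> 2*g != j + 2*p + val - 11
Before g := p - 4: 3*p > 17 ==> j + val != 3
The weakest precondition is 3*p > 17 ==> j + val != 3.
Check whether (3*p > 17 ==> j != 0) && val == 3 implies it.
Every state satisfying the precondition satisfies the weakest precondition: the implication holds.
Answer: valid


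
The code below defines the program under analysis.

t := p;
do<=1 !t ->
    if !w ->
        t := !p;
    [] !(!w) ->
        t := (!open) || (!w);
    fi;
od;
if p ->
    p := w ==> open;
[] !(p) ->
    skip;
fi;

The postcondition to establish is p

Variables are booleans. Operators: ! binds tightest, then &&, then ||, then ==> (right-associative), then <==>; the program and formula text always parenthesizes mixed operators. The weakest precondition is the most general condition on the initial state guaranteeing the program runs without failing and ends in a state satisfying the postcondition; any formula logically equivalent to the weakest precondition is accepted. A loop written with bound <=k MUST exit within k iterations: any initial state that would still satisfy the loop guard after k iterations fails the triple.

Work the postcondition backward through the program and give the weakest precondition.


Working backward. After the program, p must hold.
Then branch requires w ==> open; else branch requires p.
Before the if: (p ==> (w ==> open)) && ((!p) ==> p)
Before the loop (bound <=1), unroll the exhaustion recursion (WP_0 = exit-now case; WP_j = one more guarded iteration, up to j = 1):
  WP_0: t && (p ==> (w ==> open)) && ((!p) ==> p)
  WP_1: ((!t) ==> (((!w) ==> ((!p) && (p ==> (w ==> open)) && ((!p) ==> p))) && (w ==> (((!open) || (!w)) && (p ==> (w ==> open)) && ((!p) ==> p))))) && (t ==> ((p ==> (w ==> open)) && ((!p) ==> p)))
So before the loop: ((!t) ==> (((!w) ==> ((!p) && (p ==> (w ==> open)) && ((!p) ==> p))) && (w ==> (((!open) || (!w)) && (p ==> (w ==> open)) && ((!p) ==> p))))) && (t ==> ((p ==> (w ==> open)) && ((!p) ==> p)))
Before t := p: ((!p) ==> (((!w) ==> ((!p) && (p ==> (w ==> open)) && ((!p) ==> p))) && (w ==> (((!open) || (!w)) && (p ==> (w ==> open)) && ((!p) ==> p))))) && (p ==> ((p ==> (w ==> open)) && ((!p) ==> p)))
Answer: WP = ((!p) ==> (((!w) ==> ((!p) && (p ==> (w ==> open)) && ((!p) ==> p))) && (w ==> (((!open) || (!w)) && (p ==> (w ==> open)) && ((!p) ==> p))))) && (p ==> ((p ==> (w ==> open)) && ((!p) ==> p)))


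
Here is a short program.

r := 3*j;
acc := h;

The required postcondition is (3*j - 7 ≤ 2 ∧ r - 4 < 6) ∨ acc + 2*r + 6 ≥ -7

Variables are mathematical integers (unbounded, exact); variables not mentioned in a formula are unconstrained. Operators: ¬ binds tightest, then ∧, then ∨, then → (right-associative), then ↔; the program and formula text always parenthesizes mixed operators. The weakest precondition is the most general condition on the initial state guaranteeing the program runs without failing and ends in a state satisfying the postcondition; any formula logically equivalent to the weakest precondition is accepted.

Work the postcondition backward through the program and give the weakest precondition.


Working backward. After the program, the postcondition (3*j - 7 ≤ 2 ∧ r - 4 < 6) ∨ acc + 2*r + 6 ≥ -7 must hold; in canonical form it is (3*j ≤ 9 ∧ r < 10) ∨ acc + 2*r ≥ -13.
Before acc := h: (3*j ≤ 9 ∧ r < 10) ∨ h + 2*r ≥ -13
Before r := 3*j: (3*j ≤ 9 ∧ 3*j < 10) ∨ h + 6*j ≥ -13
Answer: WP = (3*j ≤ 9 ∧ 3*j < 10) ∨ h + 6*j ≥ -13


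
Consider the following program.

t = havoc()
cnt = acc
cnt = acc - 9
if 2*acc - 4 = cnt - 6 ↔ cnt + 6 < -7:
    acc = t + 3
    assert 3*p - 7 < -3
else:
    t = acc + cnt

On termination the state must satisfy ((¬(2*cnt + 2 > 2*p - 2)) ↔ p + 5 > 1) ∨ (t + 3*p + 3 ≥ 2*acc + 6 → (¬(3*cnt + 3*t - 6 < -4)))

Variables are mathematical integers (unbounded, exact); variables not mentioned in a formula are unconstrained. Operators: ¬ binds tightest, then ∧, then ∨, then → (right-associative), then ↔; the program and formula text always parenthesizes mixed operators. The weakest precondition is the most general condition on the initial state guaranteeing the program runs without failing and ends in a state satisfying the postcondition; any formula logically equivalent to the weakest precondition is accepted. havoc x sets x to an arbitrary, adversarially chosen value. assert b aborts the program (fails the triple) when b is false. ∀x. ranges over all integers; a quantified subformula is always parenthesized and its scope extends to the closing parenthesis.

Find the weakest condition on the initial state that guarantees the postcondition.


Working backward. After the program, the postcondition ((¬(2*cnt + 2 > 2*p - 2)) ↔ p + 5 > 1) ∨ (t + 3*p + 3 ≥ 2*acc + 6 → (¬(3*cnt + 3*t - 6 < -4))) must hold; in canonical form it is ((¬(2*cnt > 2*p - 4)) ↔ p > -4) ∨ (3*p + t ≥ 2*acc + 3 → (¬(3*cnt + 3*t < 2))).
Then branch requires 3*p < 4 ∧ (((¬(2*cnt > 2*p - 4)) ↔ p > -4) ∨ (3*p ≥ t + 9 → (¬(3*cnt + 3*t < 2)))); else branch requires ((¬(2*cnt > 2*p - 4)) ↔ p > -4) ∨ (cnt + 3*p ≥ acc + 3 → (¬(3*acc + 6*cnt < 2))).
Before the if: ((2*acc = cnt - 2 ↔ cnt < -13) → (3*p < 4 ∧ (((¬(2*cnt > 2*p - 4)) ↔ p > -4) ∨ (3*p ≥ t + 9 → (¬(3*cnt + 3*t < 2)))))) ∧ ((¬(2*acc = cnt - 2 ↔ cnt < -13)) → (((¬(2*cnt > 2*p - 4)) ↔ p > -4) ∨ (cnt + 3*p ≥ acc + 3 → (¬(3*acc + 6*cnt < 2)))))
Before cnt := acc - 9: ((acc = -11 ↔ acc < -4) → (3*p < 4 ∧ (((¬(2*acc > 2*p + 14)) ↔ p > -4) ∨ (3*p ≥ t + 9 → (¬(3*acc + 3*t < 29)))))) ∧ ((¬(acc = -11 ↔ acc < -4)) → (((¬(2*acc > 2*p + 14)) ↔ p > -4) ∨ (3*p ≥ 12 → (¬(9*acc < 56)))))
Before cnt := acc: ((acc = -11 ↔ acc < -4) → (3*p < 4 ∧ (((¬(2*acc > 2*p + 14)) ↔ p > -4) ∨ (3*p ≥ t + 9 → (¬(3*acc + 3*t < 29)))))) ∧ ((¬(acc = -11 ↔ acc < -4)) → (((¬(2*acc > 2*p + 14)) ↔ p > -4) ∨ (3*p ≥ 12 → (¬(9*acc < 56)))))
Before havoc t: ∀t_1. (((acc = -11 ↔ acc < -4) → (3*p < 4 ∧ (((¬(2*acc > 2*p + 14)) ↔ p > -4) ∨ (3*p ≥ t_1 + 9 → (¬(3*acc + 3*t_1 < 29)))))) ∧ ((¬(acc = -11 ↔ acc < -4)) → (((¬(2*acc > 2*p + 14)) ↔ p > -4) ∨ (3*p ≥ 12 → (¬(9*acc < 56))))))
Answer: WP = ∀t_1. (((acc = -11 ↔ acc < -4) → (3*p < 4 ∧ (((¬(2*acc > 2*p + 14)) ↔ p > -4) ∨ (3*p ≥ t_1 + 9 → (¬(3*acc + 3*t_1 < 29)))))) ∧ ((¬(acc = -11 ↔ acc < -4)) → (((¬(2*acc > 2*p + 14)) ↔ p > -4) ∨ (3*p ≥ 12 → (¬(9*acc < 56))))))


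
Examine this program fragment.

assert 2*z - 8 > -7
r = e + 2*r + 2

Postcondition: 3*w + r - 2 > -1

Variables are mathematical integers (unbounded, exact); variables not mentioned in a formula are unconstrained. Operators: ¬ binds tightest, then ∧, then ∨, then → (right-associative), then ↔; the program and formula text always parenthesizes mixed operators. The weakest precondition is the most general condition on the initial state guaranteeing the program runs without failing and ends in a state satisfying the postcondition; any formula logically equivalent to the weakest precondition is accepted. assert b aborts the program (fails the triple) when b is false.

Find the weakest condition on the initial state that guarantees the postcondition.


Working backward. After the program, the postcondition 3*w + r - 2 > -1 must hold; in canonical form it is r + 3*w > 1.
Before r := e + 2*r + 2: e + 2*r + 3*w > -1
Before assert 2*z - 8 > -7: 2*z > 1 ∧ e + 2*r + 3*w > -1
Answer: WP = 2*z > 1 ∧ e + 2*r + 3*w > -1


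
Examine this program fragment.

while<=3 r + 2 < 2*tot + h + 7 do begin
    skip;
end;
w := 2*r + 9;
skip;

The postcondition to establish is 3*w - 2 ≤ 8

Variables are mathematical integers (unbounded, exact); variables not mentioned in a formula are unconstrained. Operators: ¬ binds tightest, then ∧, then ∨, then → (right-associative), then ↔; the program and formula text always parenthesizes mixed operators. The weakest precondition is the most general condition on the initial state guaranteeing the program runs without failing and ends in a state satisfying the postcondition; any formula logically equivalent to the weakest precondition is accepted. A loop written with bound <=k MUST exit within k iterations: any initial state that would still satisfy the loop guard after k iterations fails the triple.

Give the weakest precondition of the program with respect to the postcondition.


Working backward. After the program, the postcondition 3*w - 2 ≤ 8 must hold; in canonical form it is 3*w ≤ 10.
Before skip: 3*w ≤ 10
Before w := 2*r + 9: 6*r ≤ -17
Before the loop (bound <=3), unroll the exhaustion recursion (WP_0 = exit-now case; WP_j = one more guarded iteration, up to j = 3):
  WP_0: (¬(r < h + 2*tot + 5)) ∧ 6*r ≤ -17
  WP_1: (r < h + 2*tot + 5 → ((¬(r < h + 2*tot + 5)) ∧ 6*r ≤ -17)) ∧ ((¬(r < h + 2*tot + 5)) → 6*r ≤ -17)
  WP_2: (r < h + 2*tot + 5 → ((r < h + 2*tot + 5 → ((¬(r < h + 2*tot + 5)) ∧ 6*r ≤ -17)) ∧ ((¬(r < h + 2*tot + 5)) → 6*r ≤ -17))) ∧ ((¬(r < h + 2*tot + 5)) → 6*r ≤ -17)
  WP_3: (r < h + 2*tot + 5 → ((r < h + 2*tot + 5 → ((r < h + 2*tot + 5 → ((¬(r < h + 2*tot + 5)) ∧ 6*r ≤ -17)) ∧ ((¬(r < h + 2*tot + 5)) → 6*r ≤ -17))) ∧ ((¬(r < h + 2*tot + 5)) → 6*r ≤ -17))) ∧ ((¬(r < h + 2*tot + 5)) → 6*r ≤ -17)
So before the loop: (r < h + 2*tot + 5 → ((r < h + 2*tot + 5 → ((r < h + 2*tot + 5 → ((¬(r < h + 2*tot + 5)) ∧ 6*r ≤ -17)) ∧ ((¬(r < h + 2*tot + 5)) → 6*r ≤ -17))) ∧ ((¬(r < h + 2*tot + 5)) → 6*r ≤ -17))) ∧ ((¬(r < h + 2*tot + 5)) → 6*r ≤ -17)
Answer: WP = (r < h + 2*tot + 5 → ((r < h + 2*tot + 5 → ((r < h + 2*tot + 5 → ((¬(r < h + 2*tot + 5)) ∧ 6*r ≤ -17)) ∧ ((¬(r < h + 2*tot + 5)) → 6*r ≤ -17))) ∧ ((¬(r < h + 2*tot + 5)) → 6*r ≤ -17))) ∧ ((¬(r < h + 2*tot + 5)) → 6*r ≤ -17)


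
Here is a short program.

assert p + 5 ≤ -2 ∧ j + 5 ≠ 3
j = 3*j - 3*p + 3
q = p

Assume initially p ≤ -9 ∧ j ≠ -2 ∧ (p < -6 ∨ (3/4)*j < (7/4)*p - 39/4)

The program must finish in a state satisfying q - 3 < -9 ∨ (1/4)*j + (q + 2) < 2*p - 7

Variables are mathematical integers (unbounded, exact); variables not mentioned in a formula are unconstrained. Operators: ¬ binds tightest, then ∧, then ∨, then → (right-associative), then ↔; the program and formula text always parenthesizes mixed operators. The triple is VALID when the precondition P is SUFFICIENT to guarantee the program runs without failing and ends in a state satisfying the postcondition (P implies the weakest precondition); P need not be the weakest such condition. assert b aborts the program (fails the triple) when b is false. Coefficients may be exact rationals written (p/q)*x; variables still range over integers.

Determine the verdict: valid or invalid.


Working backward. After the program, the postcondition q - 3 < -9 ∨ (1/4)*j + (q + 2) < 2*p - 7 must hold; in canonical form it is q < -6 ∨ (1/4)*j + q < 2*p - 9.
Before q := p: p < -6 ∨ (1/4)*j < p - 9
Before j := 3*j - 3*p + 3: p < -6 ∨ (3/4)*j < (7/4)*p - 39/4
Before assert p + 5 ≤ -2 ∧ j + 5 ≠ 3: p ≤ -7 ∧ j ≠ -2 ∧ (p < -6 ∨ (3/4)*j < (7/4)*p - 39/4)
The weakest precondition is p ≤ -7 ∧ j ≠ -2 ∧ (p < -6 ∨ (3/4)*j < (7/4)*p - 39/4).
Check whether p ≤ -9 ∧ j ≠ -2 ∧ (p < -6 ∨ (3/4)*j < (7/4)*p - 39/4) implies it.
Every state satisfying the precondition satisfies the weakest precondition: the implication holds.
Answer: valid


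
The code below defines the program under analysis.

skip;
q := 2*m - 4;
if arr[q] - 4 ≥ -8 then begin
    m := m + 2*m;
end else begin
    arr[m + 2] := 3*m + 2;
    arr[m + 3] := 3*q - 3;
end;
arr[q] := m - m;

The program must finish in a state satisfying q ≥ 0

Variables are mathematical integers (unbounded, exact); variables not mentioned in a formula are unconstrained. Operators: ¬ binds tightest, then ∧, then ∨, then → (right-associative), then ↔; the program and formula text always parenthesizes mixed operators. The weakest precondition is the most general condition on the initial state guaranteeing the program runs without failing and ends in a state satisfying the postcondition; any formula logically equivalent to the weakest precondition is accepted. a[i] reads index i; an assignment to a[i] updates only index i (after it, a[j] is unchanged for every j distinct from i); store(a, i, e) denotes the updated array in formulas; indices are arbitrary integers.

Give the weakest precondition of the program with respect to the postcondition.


Working backward. After the program, q ≥ 0 must hold.
Before arr[q] := m - m: q ≥ 0
Then branch requires q ≥ 0; else branch requires q ≥ 0.
Before the if: (arr[q] ≥ -4 → q ≥ 0) ∧ ((¬(arr[q] ≥ -4)) → q ≥ 0)
Before q := 2*m - 4: (arr[2*m - 4] ≥ -4 → 2*m ≥ 4) ∧ ((¬(arr[2*m - 4] ≥ -4)) → 2*m ≥ 4)
Before skip: (arr[2*m - 4] ≥ -4 → 2*m ≥ 4) ∧ ((¬(arr[2*m - 4] ≥ -4)) → 2*m ≥ 4)
Answer: WP = (arr[2*m - 4] ≥ -4 → 2*m ≥ 4) ∧ ((¬(arr[2*m - 4] ≥ -4)) → 2*m ≥ 4)
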